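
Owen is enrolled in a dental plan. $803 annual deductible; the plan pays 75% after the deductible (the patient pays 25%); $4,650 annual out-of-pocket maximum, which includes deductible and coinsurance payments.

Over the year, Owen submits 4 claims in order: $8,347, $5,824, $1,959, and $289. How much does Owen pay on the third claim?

Bill 1, $8,347: $803 to deductible, leaving $7,544; patient's 25% is $1,886. Patient pays $2,689; OOP now $2,689.
Bill 2, $5,824: deductible met; 25% of $5,824 = $1,456. Patient owes $1,456 (running OOP $4,145).
Bill 3, $1,959: deductible already satisfied, so patient's share is 25% × $1,959 = $489.75. Patient owes $489.75 (running OOP $4,634.75).

$489.75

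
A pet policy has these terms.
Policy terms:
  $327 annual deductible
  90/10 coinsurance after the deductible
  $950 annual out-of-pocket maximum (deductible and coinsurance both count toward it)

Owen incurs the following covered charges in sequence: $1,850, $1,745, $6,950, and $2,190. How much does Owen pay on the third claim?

$296.20

Claim 1 — $1,850: $327 finishes the deductible; $1,523 goes to coinsurance; 10% of $1,523 = $152.30. Owner pays $479.30; OOP now $479.30.
Claim 2 — $1,745: 10% coinsurance on $1,745 = $174.50. Owner pays $174.50; OOP now $653.80.
Claim 3 — $6,950: 10% coinsurance on $6,950 = $695. That would push OOP to $1,348.80, over the $950 cap, so owner pays $950 − $653.80 = $296.20.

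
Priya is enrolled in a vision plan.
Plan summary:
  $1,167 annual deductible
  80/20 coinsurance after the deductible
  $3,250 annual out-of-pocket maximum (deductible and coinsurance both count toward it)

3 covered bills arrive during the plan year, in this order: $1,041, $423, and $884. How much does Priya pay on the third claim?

Claim 1 — $1,041: entire amount goes to the deductible. Member owes $1,041 (running OOP $1,041).
Claim 2 — $423: $126 finishes the deductible; $297 goes to coinsurance; coinsurance $297 × 20% = $59.40. Member owes $185.40 (running OOP $1,226.40).
Claim 3 — $884: 20% coinsurance on $884 = $176.80. Member pays $176.80; OOP now $1,403.20.

$176.80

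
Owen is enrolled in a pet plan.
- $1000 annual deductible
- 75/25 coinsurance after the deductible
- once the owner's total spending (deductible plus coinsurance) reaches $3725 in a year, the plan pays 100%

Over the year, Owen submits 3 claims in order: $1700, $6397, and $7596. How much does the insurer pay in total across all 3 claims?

$11968

Claim 1 ($1700): $1000 finishes the deductible; $700 goes to coinsurance; coinsurance $700 × 25% = $175. Owner pays $1175; OOP now $1175. Insurer: $1700 − $1175 = $525.
Claim 2 ($6397): 25% coinsurance on $6397 = $1599.25. Owner owes $1599.25 (running OOP $2774.25). Insurer: $6397 − $1599.25 = $4797.75.
Claim 3 ($7596): 25% coinsurance on $7596 = $1899. That would push OOP to $4673.25, over the $3725 cap, so owner pays $3725 − $2774.25 = $950.75. Plan pays $7596 − $950.75 = $6645.25.
Insurer total: $525 + $4797.75 + $6645.25 = $11968.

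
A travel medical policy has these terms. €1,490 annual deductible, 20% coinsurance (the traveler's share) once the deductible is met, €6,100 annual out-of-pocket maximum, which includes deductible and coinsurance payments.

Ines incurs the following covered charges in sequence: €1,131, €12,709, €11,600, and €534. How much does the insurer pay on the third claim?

€9,460

Claim 1 — €1,131: entire amount goes to the deductible. Cost to traveler: €1,131. OOP to date €1,131. Plan pays €1,131 − €1,131 = €0.
Claim 2 — €12,709: deductible takes €359, €12,350 remains; coinsurance €12,350 × 20% = €2,470. Cost to traveler: €2,829. OOP to date €3,960. Insurer: €12,709 − €2,829 = €9,880.
Claim 3 — €11,600: deductible met; 20% of €11,600 = €2,320. OOP would hit €6,280 > €6,100, so the cap limits the traveler to €6,100 − €3,960 = €2,140. Plan pays €11,600 − €2,140 = €9,460.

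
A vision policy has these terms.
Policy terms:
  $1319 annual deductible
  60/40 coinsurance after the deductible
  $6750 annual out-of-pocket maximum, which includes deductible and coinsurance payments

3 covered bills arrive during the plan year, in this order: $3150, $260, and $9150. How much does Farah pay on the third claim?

$3660

Claim 1 — $3150: $1319 finishes the deductible; $1831 goes to coinsurance; coinsurance $1831 × 40% = $732.40. Member pays $2051.40; OOP now $2051.40.
Claim 2 — $260: deductible met; 40% of $260 = $104. Cost to member: $104. OOP to date $2155.40.
Claim 3 — $9150: deductible met; 40% of $9150 = $3660. Member owes $3660 (running OOP $5815.40).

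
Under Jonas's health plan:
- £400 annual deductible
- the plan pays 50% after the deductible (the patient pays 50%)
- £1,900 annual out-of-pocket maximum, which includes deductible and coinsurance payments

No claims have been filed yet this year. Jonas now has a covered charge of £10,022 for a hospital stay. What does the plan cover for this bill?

Deductible not yet touched, so the first £400 of the bill goes to the deductible.
That leaves £10,022 − £400 = £9,622 for coinsurance.
Patient's 50% share of £9,622 is £4,811.
Patient responsibility before any cap: £400 + £4,811 = £5,211.
That would bring total out-of-pocket to £5,211, past the £1,900 cap. The patient is capped at £1,900 − £0 = £1,900 on this claim.
Insurer pays the balance: £10,022 − £1,900 = £8,122.

£8,122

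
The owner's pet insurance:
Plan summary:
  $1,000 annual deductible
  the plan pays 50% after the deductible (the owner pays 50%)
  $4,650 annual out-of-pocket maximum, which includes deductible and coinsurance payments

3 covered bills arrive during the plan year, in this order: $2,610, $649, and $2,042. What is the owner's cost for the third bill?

$1,021

Bill 1, $2,610: deductible takes $1,000, $1,610 remains; 50% of $1,610 = $805. Owner owes $1,805 (running OOP $1,805).
Bill 2, $649: deductible met; 50% of $649 = $324.50. Cost to owner: $324.50. OOP to date $2,129.50.
Bill 3, $2,042: deductible met; 50% of $2,042 = $1,021. Cost to owner: $1,021. OOP to date $3,150.50.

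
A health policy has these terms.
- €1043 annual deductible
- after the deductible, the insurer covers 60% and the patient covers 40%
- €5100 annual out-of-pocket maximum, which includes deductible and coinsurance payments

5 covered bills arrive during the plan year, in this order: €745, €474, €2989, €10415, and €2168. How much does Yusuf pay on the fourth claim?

€2791

Bill 1, €745: entire amount goes to the deductible. Cost to patient: €745. OOP to date €745.
Bill 2, €474: €298 finishes the deductible; €176 goes to coinsurance; coinsurance €176 × 40% = €70.40. Patient owes €368.40 (running OOP €1113.40).
Bill 3, €2989: deductible already satisfied, so patient's share is 40% × €2989 = €1195.60. Patient owes €1195.60 (running OOP €2309).
Bill 4, €10415: deductible already satisfied, so patient's share is 40% × €10415 = €4166. That would push OOP to €6475, over the €5100 cap, so patient pays €5100 − €2309 = €2791.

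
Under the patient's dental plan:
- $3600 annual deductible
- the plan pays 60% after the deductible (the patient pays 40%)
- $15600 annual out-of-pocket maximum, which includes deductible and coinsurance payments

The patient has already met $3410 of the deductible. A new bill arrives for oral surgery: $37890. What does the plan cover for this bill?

$3410 of the $3600 deductible is already met, leaving $190.
That leaves $37890 − $190 = $37700 for coinsurance.
40% of $37700 = $15080 falls to the patient.
That puts the patient's cost at $190 + $15080 = $15270 before any cap.
Year-to-date out-of-pocket would reach $3410 + $15270 = $18680, above the $15600 maximum, so the patient pays only $15600 − $3410 = $12190.
The plan picks up $37890 − $12190 = $25700.

$25700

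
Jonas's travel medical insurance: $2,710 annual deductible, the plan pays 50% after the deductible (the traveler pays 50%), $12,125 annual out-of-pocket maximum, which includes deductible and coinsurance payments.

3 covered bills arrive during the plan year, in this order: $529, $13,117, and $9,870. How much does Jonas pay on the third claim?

$3,947

Bill 1, $529: fully absorbed by the deductible. Traveler pays $529; OOP now $529.
Bill 2, $13,117: $2,181 finishes the deductible; $10,936 goes to coinsurance; traveler's 50% is $5,468. Traveler owes $7,649 (running OOP $8,178).
Bill 3, $9,870: 50% coinsurance on $9,870 = $4,935. Adding that to $8,178 gives $13,113, past the $12,125 cap; traveler pays only $12,125 − $8,178 = $3,947.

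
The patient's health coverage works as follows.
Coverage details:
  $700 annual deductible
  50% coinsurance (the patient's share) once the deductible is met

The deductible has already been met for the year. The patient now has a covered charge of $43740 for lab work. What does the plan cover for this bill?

$21870

The deductible is already satisfied, so the full bill goes to coinsurance.
Coinsurance: $43740 × 50% = $21870.
The insurer covers the remainder: $43740 − $21870 = $21870.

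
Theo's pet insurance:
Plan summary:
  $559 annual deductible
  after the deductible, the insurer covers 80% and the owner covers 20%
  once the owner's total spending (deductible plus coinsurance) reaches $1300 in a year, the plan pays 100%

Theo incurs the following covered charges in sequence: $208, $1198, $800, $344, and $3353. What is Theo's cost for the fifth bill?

Claim 1 — $208: fully absorbed by the deductible. Owner owes $208 (running OOP $208).
Claim 2 — $1198: $351 to deductible, leaving $847; owner's 20% is $169.40. Owner pays $520.40; OOP now $728.40.
Claim 3 — $800: deductible already satisfied, so owner's share is 20% × $800 = $160. Owner pays $160; OOP now $888.40.
Claim 4 — $344: 20% coinsurance on $344 = $68.80. Cost to owner: $68.80. OOP to date $957.20.
Claim 5 — $3353: 20% coinsurance on $3353 = $670.60. Adding that to $957.20 gives $1627.80, past the $1300 cap; owner pays only $1300 − $957.20 = $342.80.

$342.80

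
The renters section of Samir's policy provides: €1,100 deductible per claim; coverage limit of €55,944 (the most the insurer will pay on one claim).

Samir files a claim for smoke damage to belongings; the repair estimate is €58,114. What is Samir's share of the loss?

€2,170

Subtract the deductible: €58,114 − €1,100 = €57,014.
Since €57,014 > €55,944, the payout is capped at €55,944.
Out of pocket: €58,114 − €55,944 = €2,170.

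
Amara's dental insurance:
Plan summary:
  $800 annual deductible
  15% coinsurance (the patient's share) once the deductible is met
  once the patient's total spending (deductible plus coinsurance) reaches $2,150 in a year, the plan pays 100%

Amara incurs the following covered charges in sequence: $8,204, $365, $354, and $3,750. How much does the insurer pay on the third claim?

Claim 1 — $8,204: $800 finishes the deductible; $7,404 goes to coinsurance; patient's 15% is $1,110.60. Patient owes $1,910.60 (running OOP $1,910.60). Insurer: $8,204 − $1,910.60 = $6,293.40.
Claim 2 — $365: 15% coinsurance on $365 = $54.75. Patient pays $54.75; OOP now $1,965.35. Insurer: $365 − $54.75 = $310.25.
Claim 3 — $354: 15% coinsurance on $354 = $53.10. Cost to patient: $53.10. OOP to date $2,018.45. Insurer: $354 − $53.10 = $300.90.

$300.90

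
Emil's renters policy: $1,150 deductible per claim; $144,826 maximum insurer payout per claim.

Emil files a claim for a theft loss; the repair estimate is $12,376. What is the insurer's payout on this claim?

After the deductible, $12,376 − $1,150 = $11,226 remains.
That's under the $144,826 cap, so the insurer reimburses the full $11,226.

$11,226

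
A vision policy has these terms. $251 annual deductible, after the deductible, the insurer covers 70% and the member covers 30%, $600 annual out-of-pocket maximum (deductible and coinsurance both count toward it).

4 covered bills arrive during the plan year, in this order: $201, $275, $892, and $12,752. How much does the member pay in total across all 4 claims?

Claim 1 ($201): all of it applies to the deductible. Cost to member: $201. OOP to date $201.
Claim 2 ($275): $50 finishes the deductible; $225 goes to coinsurance; member's 30% is $67.50. Member pays $117.50; OOP now $318.50.
Claim 3 ($892): deductible already satisfied, so member's share is 30% × $892 = $267.60. Member pays $267.60; OOP now $586.10.
Claim 4 ($12,752): deductible already satisfied, so member's share is 30% × $12,752 = $3,825.60. That would push OOP to $4,411.70, over the $600 cap, so member pays $600 − $586.10 = $13.90.
Total paid by the member: $201 + $117.50 + $267.60 + $13.90 = $600.

$600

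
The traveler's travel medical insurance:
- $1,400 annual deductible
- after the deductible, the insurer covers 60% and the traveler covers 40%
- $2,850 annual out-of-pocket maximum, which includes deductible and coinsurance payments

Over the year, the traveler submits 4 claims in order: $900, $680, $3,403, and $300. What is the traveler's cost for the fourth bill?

$16.80

Bill 1, $900: entire amount goes to the deductible. Traveler owes $900 (running OOP $900).
Bill 2, $680: $500 finishes the deductible; $180 goes to coinsurance; coinsurance $180 × 40% = $72. Traveler pays $572; OOP now $1,472.
Bill 3, $3,403: deductible met; 40% of $3,403 = $1,361.20. Cost to traveler: $1,361.20. OOP to date $2,833.20.
Bill 4, $300: 40% coinsurance on $300 = $120. That would push OOP to $2,953.20, over the $2,850 cap, so traveler pays $2,850 − $2,833.20 = $16.80.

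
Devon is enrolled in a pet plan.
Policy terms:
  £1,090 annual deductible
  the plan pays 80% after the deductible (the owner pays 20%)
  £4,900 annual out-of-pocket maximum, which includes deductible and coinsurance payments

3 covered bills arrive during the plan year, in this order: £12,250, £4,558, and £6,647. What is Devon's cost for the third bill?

Claim 1 (£12,250): £1,090 finishes the deductible; £11,160 goes to coinsurance; owner's 20% is £2,232. Owner owes £3,322 (running OOP £3,322).
Claim 2 (£4,558): 20% coinsurance on £4,558 = £911.60. Owner pays £911.60; OOP now £4,233.60.
Claim 3 (£6,647): 20% coinsurance on £6,647 = £1,329.40. Adding that to £4,233.60 gives £5,563, past the £4,900 cap; owner pays only £4,900 − £4,233.60 = £666.40.

£666.40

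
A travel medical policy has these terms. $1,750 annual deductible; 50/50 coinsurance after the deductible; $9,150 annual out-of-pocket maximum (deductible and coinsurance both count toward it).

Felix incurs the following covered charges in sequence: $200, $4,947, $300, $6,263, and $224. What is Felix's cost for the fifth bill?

$112

#1 ($200): all of it applies to the deductible. Traveler pays $200; OOP now $200.
#2 ($4,947): deductible takes $1,550, $3,397 remains; traveler's 50% is $1,698.50. Traveler pays $3,248.50; OOP now $3,448.50.
#3 ($300): 50% coinsurance on $300 = $150. Traveler owes $150 (running OOP $3,598.50).
#4 ($6,263): 50% coinsurance on $6,263 = $3,131.50. Cost to traveler: $3,131.50. OOP to date $6,730.
#5 ($224): 50% coinsurance on $224 = $112. Cost to traveler: $112. OOP to date $6,842.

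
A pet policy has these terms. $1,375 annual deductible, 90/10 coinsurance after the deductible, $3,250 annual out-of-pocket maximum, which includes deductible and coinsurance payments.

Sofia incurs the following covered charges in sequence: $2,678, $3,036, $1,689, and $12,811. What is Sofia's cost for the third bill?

#1 ($2,678): $1,375 finishes the deductible; $1,303 goes to coinsurance; owner's 10% is $130.30. Owner pays $1,505.30; OOP now $1,505.30.
#2 ($3,036): deductible already satisfied, so owner's share is 10% × $3,036 = $303.60. Owner owes $303.60 (running OOP $1,808.90).
#3 ($1,689): deductible met; 10% of $1,689 = $168.90. Owner owes $168.90 (running OOP $1,977.80).

$168.90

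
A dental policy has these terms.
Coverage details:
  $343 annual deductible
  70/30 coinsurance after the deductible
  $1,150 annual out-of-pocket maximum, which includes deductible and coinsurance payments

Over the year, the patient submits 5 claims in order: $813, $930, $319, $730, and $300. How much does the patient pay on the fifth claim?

Claim 1 ($813): $343 to deductible, leaving $470; 30% of $470 = $141. Cost to patient: $484. OOP to date $484.
Claim 2 ($930): deductible met; 30% of $930 = $279. Patient owes $279 (running OOP $763).
Claim 3 ($319): 30% coinsurance on $319 = $95.70. Patient owes $95.70 (running OOP $858.70).
Claim 4 ($730): deductible met; 30% of $730 = $219. Patient pays $219; OOP now $1,077.70.
Claim 5 ($300): deductible met; 30% of $300 = $90. OOP would hit $1,167.70 > $1,150, so the cap limits the patient to $1,150 − $1,077.70 = $72.30.

$72.30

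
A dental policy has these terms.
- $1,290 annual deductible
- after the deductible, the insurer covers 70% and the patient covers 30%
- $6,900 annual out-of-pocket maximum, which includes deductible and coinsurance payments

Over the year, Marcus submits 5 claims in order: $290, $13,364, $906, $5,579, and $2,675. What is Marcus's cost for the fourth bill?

$1,629

Claim 1 — $290: all of it applies to the deductible. Cost to patient: $290. OOP to date $290.
Claim 2 — $13,364: deductible takes $1,000, $12,364 remains; 30% of $12,364 = $3,709.20. Patient owes $4,709.20 (running OOP $4,999.20).
Claim 3 — $906: 30% coinsurance on $906 = $271.80. Cost to patient: $271.80. OOP to date $5,271.
Claim 4 — $5,579: 30% coinsurance on $5,579 = $1,673.70. That would push OOP to $6,944.70, over the $6,900 cap, so patient pays $6,900 − $5,271 = $1,629.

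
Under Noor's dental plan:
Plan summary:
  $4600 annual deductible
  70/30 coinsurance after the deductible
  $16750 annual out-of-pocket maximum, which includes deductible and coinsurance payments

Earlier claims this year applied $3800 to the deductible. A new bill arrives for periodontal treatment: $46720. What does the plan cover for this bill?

$33770

$3800 of the $4600 deductible is already met, leaving $800.
The remaining $45920 (= $46720 − $800) moves to coinsurance.
30% of $45920 = $13776 falls to the patient.
That puts the patient's cost at $800 + $13776 = $14576 before any cap.
That would bring total out-of-pocket to $18376, past the $16750 cap. The patient is capped at $16750 − $3800 = $12950 on this claim.
Insurer pays the balance: $46720 − $12950 = $33770.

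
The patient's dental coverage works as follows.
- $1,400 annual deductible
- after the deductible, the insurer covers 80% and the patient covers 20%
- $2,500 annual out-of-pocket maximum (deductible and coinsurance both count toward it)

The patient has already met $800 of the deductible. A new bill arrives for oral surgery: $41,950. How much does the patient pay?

$1,700

Deductible still to meet: $1,400 − $800 = $600.
After the $600 deductible portion, $41,950 − $600 = $41,350 is subject to coinsurance.
20% of $41,350 = $8,270 falls to the patient.
Patient responsibility before any cap: $600 + $8,270 = $8,870.
That would bring total out-of-pocket to $9,670, past the $2,500 cap. The patient is capped at $2,500 − $800 = $1,700 on this claim.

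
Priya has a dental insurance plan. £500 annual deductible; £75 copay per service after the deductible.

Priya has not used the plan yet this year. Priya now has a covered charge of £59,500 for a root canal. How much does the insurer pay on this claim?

Deductible not yet touched, so the first £500 of the bill goes to the deductible.
That leaves £59,500 − £500 = £59,000 for the copay.
Copay on this service: £75.
So the patient owes £500 + £75 = £575.
The insurer covers the remainder: £59,500 − £575 = £58,925.

£58,925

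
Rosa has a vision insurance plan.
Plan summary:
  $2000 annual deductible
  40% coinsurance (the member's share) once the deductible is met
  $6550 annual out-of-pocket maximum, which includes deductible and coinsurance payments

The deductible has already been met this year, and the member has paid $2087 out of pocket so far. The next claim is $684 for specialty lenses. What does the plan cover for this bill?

$410.40

With the deductible met, the entire $684 is subject to coinsurance.
Coinsurance: $684 × 40% = $273.60.
Total out-of-pocket so far would be $2087 + $273.60 = $2360.60, below the $6550 cap — no reduction.
The insurer covers the remainder: $684 − $273.60 = $410.40.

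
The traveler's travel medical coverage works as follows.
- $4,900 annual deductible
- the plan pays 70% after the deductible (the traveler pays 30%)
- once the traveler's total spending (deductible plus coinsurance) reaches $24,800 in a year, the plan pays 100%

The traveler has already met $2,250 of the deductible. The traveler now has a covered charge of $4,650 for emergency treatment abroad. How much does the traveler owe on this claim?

$3,250

Remaining deductible: $4,900 − $2,250 = $2,650.
The remaining $2,000 (= $4,650 − $2,650) moves to coinsurance.
Traveler's 30% share of $2,000 is $600.
Traveler responsibility before any cap: $2,650 + $600 = $3,250.
Total out-of-pocket so far would be $2,250 + $3,250 = $5,500, below the $24,800 cap — no reduction.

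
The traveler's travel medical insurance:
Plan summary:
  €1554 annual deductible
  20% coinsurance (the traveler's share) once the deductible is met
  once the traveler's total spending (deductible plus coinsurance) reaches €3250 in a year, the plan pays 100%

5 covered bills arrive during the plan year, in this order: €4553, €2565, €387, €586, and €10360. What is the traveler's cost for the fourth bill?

€117.20

Claim 1 — €4553: €1554 finishes the deductible; €2999 goes to coinsurance; traveler's 20% is €599.80. Traveler owes €2153.80 (running OOP €2153.80).
Claim 2 — €2565: deductible met; 20% of €2565 = €513. Cost to traveler: €513. OOP to date €2666.80.
Claim 3 — €387: 20% coinsurance on €387 = €77.40. Traveler pays €77.40; OOP now €2744.20.
Claim 4 — €586: deductible already satisfied, so traveler's share is 20% × €586 = €117.20. Cost to traveler: €117.20. OOP to date €2861.40.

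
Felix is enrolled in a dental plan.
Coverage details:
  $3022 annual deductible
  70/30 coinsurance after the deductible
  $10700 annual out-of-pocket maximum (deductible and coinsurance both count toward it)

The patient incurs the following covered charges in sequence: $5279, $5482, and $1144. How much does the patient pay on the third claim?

Bill 1, $5279: $3022 to deductible, leaving $2257; coinsurance $2257 × 30% = $677.10. Cost to patient: $3699.10. OOP to date $3699.10.
Bill 2, $5482: deductible met; 30% of $5482 = $1644.60. Patient pays $1644.60; OOP now $5343.70.
Bill 3, $1144: deductible met; 30% of $1144 = $343.20. Patient owes $343.20 (running OOP $5686.90).

$343.20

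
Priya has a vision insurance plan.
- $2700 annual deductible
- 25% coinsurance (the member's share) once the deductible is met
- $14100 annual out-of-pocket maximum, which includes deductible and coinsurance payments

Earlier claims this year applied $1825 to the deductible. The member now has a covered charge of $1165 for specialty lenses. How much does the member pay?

$1825 of the $2700 deductible is already met, leaving $875.
The remaining $290 (= $1165 − $875) moves to coinsurance.
Member's 25% share of $290 is $72.50.
That puts the member's cost at $875 + $72.50 = $947.50 before any cap.
Year-to-date out-of-pocket becomes $1825 + $947.50 = $2772.50, still under the $14100 maximum, so no cap applies.

$947.50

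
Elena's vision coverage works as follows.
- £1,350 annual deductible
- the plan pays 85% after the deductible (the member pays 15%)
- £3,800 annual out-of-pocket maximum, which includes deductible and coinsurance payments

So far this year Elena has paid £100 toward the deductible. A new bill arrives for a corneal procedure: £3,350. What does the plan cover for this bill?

£100 of the £1,350 deductible is already met, leaving £1,250.
After the £1,250 deductible portion, £3,350 − £1,250 = £2,100 is subject to coinsurance.
Member's 15% share of £2,100 is £315.
That puts the member's cost at £1,250 + £315 = £1,565 before any cap.
Cumulative spending £100 + £1,565 = £1,665 stays under the £3,800 maximum.
The plan picks up £3,350 − £1,565 = £1,785.

£1,785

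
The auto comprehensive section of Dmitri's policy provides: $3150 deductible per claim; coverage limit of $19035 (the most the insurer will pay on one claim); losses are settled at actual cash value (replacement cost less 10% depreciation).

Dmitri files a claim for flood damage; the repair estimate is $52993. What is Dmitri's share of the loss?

Actual cash value after 10% depreciation: $52993 × 90% = $47693.70.
After the deductible, $47693.70 − $3150 = $44543.70 remains.
Since $44543.70 > $19035, the payout is capped at $19035.
Out of pocket: $52993 − $19035 = $33958.

$33958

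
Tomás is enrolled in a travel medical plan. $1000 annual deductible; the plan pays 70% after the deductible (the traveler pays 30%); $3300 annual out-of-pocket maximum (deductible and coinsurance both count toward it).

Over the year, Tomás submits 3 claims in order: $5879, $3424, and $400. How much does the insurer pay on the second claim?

#1 ($5879): deductible takes $1000, $4879 remains; traveler's 30% is $1463.70. Traveler owes $2463.70 (running OOP $2463.70). Insurer: $5879 − $2463.70 = $3415.30.
#2 ($3424): deductible already satisfied, so traveler's share is 30% × $3424 = $1027.20. That would push OOP to $3490.90, over the $3300 cap, so traveler pays $3300 − $2463.70 = $836.30. Insurer: $3424 − $836.30 = $2587.70.

$2587.70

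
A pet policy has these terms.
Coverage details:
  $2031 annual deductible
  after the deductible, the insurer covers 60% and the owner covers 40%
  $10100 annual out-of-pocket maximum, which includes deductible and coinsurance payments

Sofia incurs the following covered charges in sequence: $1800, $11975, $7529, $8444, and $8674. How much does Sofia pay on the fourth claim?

$359.80

Claim 1 ($1800): fully absorbed by the deductible. Owner owes $1800 (running OOP $1800).
Claim 2 ($11975): $231 to deductible, leaving $11744; coinsurance $11744 × 40% = $4697.60. Owner pays $4928.60; OOP now $6728.60.
Claim 3 ($7529): 40% coinsurance on $7529 = $3011.60. Owner pays $3011.60; OOP now $9740.20.
Claim 4 ($8444): deductible already satisfied, so owner's share is 40% × $8444 = $3377.60. Adding that to $9740.20 gives $13117.80, past the $10100 cap; owner pays only $10100 − $9740.20 = $359.80.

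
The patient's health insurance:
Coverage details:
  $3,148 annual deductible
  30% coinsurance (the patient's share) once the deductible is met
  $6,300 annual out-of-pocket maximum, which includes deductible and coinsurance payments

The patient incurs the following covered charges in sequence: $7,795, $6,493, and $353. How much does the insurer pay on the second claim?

$4,735.10

Bill 1, $7,795: $3,148 to deductible, leaving $4,647; coinsurance $4,647 × 30% = $1,394.10. Cost to patient: $4,542.10. OOP to date $4,542.10. Plan pays $7,795 − $4,542.10 = $3,252.90.
Bill 2, $6,493: deductible met; 30% of $6,493 = $1,947.90. Adding that to $4,542.10 gives $6,490, past the $6,300 cap; patient pays only $6,300 − $4,542.10 = $1,757.90. Plan pays $6,493 − $1,757.90 = $4,735.10.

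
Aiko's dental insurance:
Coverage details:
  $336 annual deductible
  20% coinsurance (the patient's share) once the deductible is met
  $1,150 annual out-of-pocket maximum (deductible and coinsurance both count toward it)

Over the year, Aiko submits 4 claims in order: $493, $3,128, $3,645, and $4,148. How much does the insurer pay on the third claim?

$3,488

Claim 1 — $493: $336 to deductible, leaving $157; patient's 20% is $31.40. Patient pays $367.40; OOP now $367.40. Plan pays $493 − $367.40 = $125.60.
Claim 2 — $3,128: 20% coinsurance on $3,128 = $625.60. Patient pays $625.60; OOP now $993. Insurer: $3,128 − $625.60 = $2,502.40.
Claim 3 — $3,645: 20% coinsurance on $3,645 = $729. OOP would hit $1,722 > $1,150, so the cap limits the patient to $1,150 − $993 = $157. Plan pays $3,645 − $157 = $3,488.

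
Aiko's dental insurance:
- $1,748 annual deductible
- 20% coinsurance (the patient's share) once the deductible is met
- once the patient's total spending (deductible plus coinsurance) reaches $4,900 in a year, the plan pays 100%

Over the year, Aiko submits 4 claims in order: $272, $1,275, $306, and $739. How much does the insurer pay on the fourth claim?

Bill 1, $272: entire amount goes to the deductible. Patient pays $272; OOP now $272. Insurer: $272 − $272 = $0.
Bill 2, $1,275: entire amount goes to the deductible. Patient pays $1,275; OOP now $1,547. Plan pays $1,275 − $1,275 = $0.
Bill 3, $306: $201 to deductible, leaving $105; 20% of $105 = $21. Patient owes $222 (running OOP $1,769). Insurer: $306 − $222 = $84.
Bill 4, $739: deductible already satisfied, so patient's share is 20% × $739 = $147.80. Patient pays $147.80; OOP now $1,916.80. Plan pays $739 − $147.80 = $591.20.

$591.20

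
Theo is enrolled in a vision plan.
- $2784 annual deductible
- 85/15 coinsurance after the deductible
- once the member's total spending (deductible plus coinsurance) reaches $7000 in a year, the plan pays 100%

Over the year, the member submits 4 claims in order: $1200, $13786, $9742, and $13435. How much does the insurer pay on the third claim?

Claim 1 ($1200): all of it applies to the deductible. Cost to member: $1200. OOP to date $1200. Insurer: $1200 − $1200 = $0.
Claim 2 ($13786): deductible takes $1584, $12202 remains; 15% of $12202 = $1830.30. Member pays $3414.30; OOP now $4614.30. Plan pays $13786 − $3414.30 = $10371.70.
Claim 3 ($9742): deductible met; 15% of $9742 = $1461.30. Member pays $1461.30; OOP now $6075.60. Insurer: $9742 − $1461.30 = $8280.70.

$8280.70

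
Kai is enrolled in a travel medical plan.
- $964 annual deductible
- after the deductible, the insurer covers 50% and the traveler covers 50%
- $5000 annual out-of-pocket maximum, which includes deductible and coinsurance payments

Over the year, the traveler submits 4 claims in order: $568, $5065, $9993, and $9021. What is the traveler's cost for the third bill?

$1701.50

Claim 1 ($568): entire amount goes to the deductible. Traveler owes $568 (running OOP $568).
Claim 2 ($5065): deductible takes $396, $4669 remains; traveler's 50% is $2334.50. Cost to traveler: $2730.50. OOP to date $3298.50.
Claim 3 ($9993): 50% coinsurance on $9993 = $4996.50. That would push OOP to $8295, over the $5000 cap, so traveler pays $5000 − $3298.50 = $1701.50.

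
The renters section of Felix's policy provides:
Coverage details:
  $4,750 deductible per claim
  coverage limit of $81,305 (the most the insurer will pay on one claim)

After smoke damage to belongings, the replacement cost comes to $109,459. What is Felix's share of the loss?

Subtract the deductible: $109,459 − $4,750 = $104,709.
$104,709 exceeds the $81,305 limit, so the insurer pays the limit: $81,305.
Out of pocket: $109,459 − $81,305 = $28,154.

$28,154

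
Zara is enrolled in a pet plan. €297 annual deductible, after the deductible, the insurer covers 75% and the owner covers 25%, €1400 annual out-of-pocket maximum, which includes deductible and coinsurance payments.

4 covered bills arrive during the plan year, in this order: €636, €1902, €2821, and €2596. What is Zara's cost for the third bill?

€542.75

Bill 1, €636: deductible takes €297, €339 remains; owner's 25% is €84.75. Owner pays €381.75; OOP now €381.75.
Bill 2, €1902: 25% coinsurance on €1902 = €475.50. Owner owes €475.50 (running OOP €857.25).
Bill 3, €2821: deductible already satisfied, so owner's share is 25% × €2821 = €705.25. OOP would hit €1562.50 > €1400, so the cap limits the owner to €1400 − €857.25 = €542.75.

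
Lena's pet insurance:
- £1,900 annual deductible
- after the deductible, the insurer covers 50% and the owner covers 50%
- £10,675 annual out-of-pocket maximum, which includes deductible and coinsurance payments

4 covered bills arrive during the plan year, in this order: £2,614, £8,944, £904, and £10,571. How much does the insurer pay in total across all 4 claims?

Bill 1, £2,614: £1,900 to deductible, leaving £714; owner's 50% is £357. Owner owes £2,257 (running OOP £2,257). Plan pays £2,614 − £2,257 = £357.
Bill 2, £8,944: 50% coinsurance on £8,944 = £4,472. Owner owes £4,472 (running OOP £6,729). Insurer: £8,944 − £4,472 = £4,472.
Bill 3, £904: deductible already satisfied, so owner's share is 50% × £904 = £452. Owner pays £452; OOP now £7,181. Plan pays £904 − £452 = £452.
Bill 4, £10,571: deductible met; 50% of £10,571 = £5,285.50. Adding that to £7,181 gives £12,466.50, past the £10,675 cap; owner pays only £10,675 − £7,181 = £3,494. Plan pays £10,571 − £3,494 = £7,077.
Insurer total = bills − owner's total = £23,033 − £10,675 = £12,358.

£12,358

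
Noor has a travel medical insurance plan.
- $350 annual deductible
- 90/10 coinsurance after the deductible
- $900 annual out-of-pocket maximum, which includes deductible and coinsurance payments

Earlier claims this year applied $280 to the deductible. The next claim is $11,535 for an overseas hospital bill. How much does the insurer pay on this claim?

Deductible still to meet: $350 − $280 = $70.
That leaves $11,535 − $70 = $11,465 for coinsurance.
Traveler's 10% share of $11,465 is $1,146.50.
So the traveler owes $70 + $1,146.50 = $1,216.50 before any cap.
Year-to-date out-of-pocket would reach $280 + $1,216.50 = $1,496.50, above the $900 maximum, so the traveler pays only $900 − $280 = $620.
The insurer covers the remainder: $11,535 − $620 = $10,915.

$10,915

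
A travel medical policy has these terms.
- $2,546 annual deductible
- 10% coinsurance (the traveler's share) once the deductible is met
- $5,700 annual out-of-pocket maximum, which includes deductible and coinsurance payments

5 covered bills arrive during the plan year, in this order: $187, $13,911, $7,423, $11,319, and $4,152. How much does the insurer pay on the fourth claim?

$10,187.10

Claim 1 — $187: fully absorbed by the deductible. Traveler pays $187; OOP now $187. Insurer: $187 − $187 = $0.
Claim 2 — $13,911: $2,359 to deductible, leaving $11,552; traveler's 10% is $1,155.20. Traveler pays $3,514.20; OOP now $3,701.20. Plan pays $13,911 − $3,514.20 = $10,396.80.
Claim 3 — $7,423: deductible met; 10% of $7,423 = $742.30. Traveler pays $742.30; OOP now $4,443.50. Insurer: $7,423 − $742.30 = $6,680.70.
Claim 4 — $11,319: deductible met; 10% of $11,319 = $1,131.90. Traveler owes $1,131.90 (running OOP $5,575.40). Plan pays $11,319 − $1,131.90 = $10,187.10.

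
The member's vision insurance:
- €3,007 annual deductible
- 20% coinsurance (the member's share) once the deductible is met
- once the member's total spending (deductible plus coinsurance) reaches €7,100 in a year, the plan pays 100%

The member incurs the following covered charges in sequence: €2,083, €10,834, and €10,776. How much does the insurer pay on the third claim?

€8,665

Claim 1 — €2,083: all of it applies to the deductible. Member owes €2,083 (running OOP €2,083). Plan pays €2,083 − €2,083 = €0.
Claim 2 — €10,834: €924 finishes the deductible; €9,910 goes to coinsurance; 20% of €9,910 = €1,982. Member pays €2,906; OOP now €4,989. Plan pays €10,834 − €2,906 = €7,928.
Claim 3 — €10,776: deductible met; 20% of €10,776 = €2,155.20. Adding that to €4,989 gives €7,144.20, past the €7,100 cap; member pays only €7,100 − €4,989 = €2,111. Insurer: €10,776 − €2,111 = €8,665.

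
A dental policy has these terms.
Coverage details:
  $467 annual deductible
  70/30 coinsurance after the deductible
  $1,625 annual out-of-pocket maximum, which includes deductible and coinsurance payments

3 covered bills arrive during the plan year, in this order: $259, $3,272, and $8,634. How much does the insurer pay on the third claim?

Claim 1 — $259: fully absorbed by the deductible. Cost to patient: $259. OOP to date $259. Plan pays $259 − $259 = $0.
Claim 2 — $3,272: deductible takes $208, $3,064 remains; coinsurance $3,064 × 30% = $919.20. Cost to patient: $1,127.20. OOP to date $1,386.20. Plan pays $3,272 − $1,127.20 = $2,144.80.
Claim 3 — $8,634: deductible met; 30% of $8,634 = $2,590.20. OOP would hit $3,976.40 > $1,625, so the cap limits the patient to $1,625 − $1,386.20 = $238.80. Insurer: $8,634 − $238.80 = $8,395.20.

$8,395.20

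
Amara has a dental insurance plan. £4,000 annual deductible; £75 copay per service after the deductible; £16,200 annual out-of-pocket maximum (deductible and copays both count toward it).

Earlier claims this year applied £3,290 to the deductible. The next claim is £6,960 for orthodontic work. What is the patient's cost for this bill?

£3,290 of the £4,000 deductible is already met, leaving £710.
The remaining £6,250 (= £6,960 − £710) moves to the copay.
Copay on this service: £75.
That puts the patient's cost at £710 + £75 = £785 before any cap.
Cumulative spending £3,290 + £785 = £4,075 stays under the £16,200 maximum.

£785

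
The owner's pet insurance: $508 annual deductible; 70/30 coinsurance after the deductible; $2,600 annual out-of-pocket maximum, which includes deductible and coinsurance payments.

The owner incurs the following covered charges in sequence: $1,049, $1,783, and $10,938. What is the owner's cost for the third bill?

Bill 1, $1,049: $508 to deductible, leaving $541; coinsurance $541 × 30% = $162.30. Owner pays $670.30; OOP now $670.30.
Bill 2, $1,783: deductible met; 30% of $1,783 = $534.90. Owner owes $534.90 (running OOP $1,205.20).
Bill 3, $10,938: deductible already satisfied, so owner's share is 30% × $10,938 = $3,281.40. Adding that to $1,205.20 gives $4,486.60, past the $2,600 cap; owner pays only $2,600 − $1,205.20 = $1,394.80.

$1,394.80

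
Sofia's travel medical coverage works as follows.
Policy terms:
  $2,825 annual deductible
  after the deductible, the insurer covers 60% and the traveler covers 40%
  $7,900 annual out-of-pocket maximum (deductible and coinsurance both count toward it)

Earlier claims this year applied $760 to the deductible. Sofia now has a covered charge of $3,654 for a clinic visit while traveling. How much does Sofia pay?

$760 of the $2,825 deductible is already met, leaving $2,065.
That leaves $3,654 − $2,065 = $1,589 for coinsurance.
40% of $1,589 = $635.60 falls to the traveler.
So the traveler owes $2,065 + $635.60 = $2,700.60 before any cap.
Cumulative spending $760 + $2,700.60 = $3,460.60 stays under the $7,900 maximum.

$2,700.60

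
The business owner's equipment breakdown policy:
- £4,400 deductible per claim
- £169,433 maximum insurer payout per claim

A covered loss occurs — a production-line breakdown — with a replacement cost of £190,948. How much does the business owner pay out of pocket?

After the deductible, £190,948 − £4,400 = £186,548 remains.
£186,548 exceeds the £169,433 limit, so the insurer pays the limit: £169,433.
Business owner's share is the uncovered remainder: £190,948 − £169,433 = £21,515.

£21,515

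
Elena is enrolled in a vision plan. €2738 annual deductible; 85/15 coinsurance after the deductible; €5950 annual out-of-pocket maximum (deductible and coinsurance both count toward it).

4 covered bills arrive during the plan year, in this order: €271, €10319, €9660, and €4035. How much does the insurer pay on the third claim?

€8211

Bill 1, €271: entire amount goes to the deductible. Member pays €271; OOP now €271. Plan pays €271 − €271 = €0.
Bill 2, €10319: €2467 to deductible, leaving €7852; 15% of €7852 = €1177.80. Member pays €3644.80; OOP now €3915.80. Insurer: €10319 − €3644.80 = €6674.20.
Bill 3, €9660: 15% coinsurance on €9660 = €1449. Cost to member: €1449. OOP to date €5364.80. Plan pays €9660 − €1449 = €8211.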